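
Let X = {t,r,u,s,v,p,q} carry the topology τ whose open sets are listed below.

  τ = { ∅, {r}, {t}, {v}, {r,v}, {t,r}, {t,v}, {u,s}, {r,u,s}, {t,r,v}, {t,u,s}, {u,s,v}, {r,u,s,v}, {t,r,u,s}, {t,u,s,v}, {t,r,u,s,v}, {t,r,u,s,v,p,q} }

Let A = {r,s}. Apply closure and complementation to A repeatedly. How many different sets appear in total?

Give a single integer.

10

cl via duality: int({t,u,v,p,q}) = {t,v}, so X∖{t,v} = {r,u,s,p,q}
Write k for closure, c for complement:
  1. A     = {r,s}
  2. kA    = {r,u,s,p,q}
  3. cA    = {t,u,v,p,q}
  4. ckA   = {t,v}
  5. kcA   = {t,u,s,v,p,q}
  6. kckA  = {t,v,p,q}
  7. ckcA  = {r}
  8. ckckA = {r,u,s}
  9. kckcA = {r,p,q}
  10. ckckcA = {t,u,s,v}
applying k or c yields no new set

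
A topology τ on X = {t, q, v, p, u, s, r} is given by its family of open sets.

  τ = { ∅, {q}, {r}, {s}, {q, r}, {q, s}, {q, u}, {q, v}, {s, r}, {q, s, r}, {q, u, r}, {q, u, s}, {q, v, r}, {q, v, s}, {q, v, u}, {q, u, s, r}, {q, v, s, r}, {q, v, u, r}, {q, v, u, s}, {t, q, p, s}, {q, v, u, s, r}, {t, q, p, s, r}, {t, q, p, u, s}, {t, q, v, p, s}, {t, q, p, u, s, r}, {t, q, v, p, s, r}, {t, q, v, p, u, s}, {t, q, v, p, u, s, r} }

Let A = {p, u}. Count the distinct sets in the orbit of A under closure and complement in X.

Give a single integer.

closure: X∖int(X∖A) = X∖{q, v, s, r} = {t, p, u}
Let k=closure and c=complement:
  1. A     = {p, u}
  2. kA    = {t, p, u}
  3. cA    = {t, q, v, s, r}
  4. ckA   = {q, v, s, r}
  5. kcA   = {t, q, v, p, u, s, r}
  6. ckcA  = ∅
— saturated at 6

6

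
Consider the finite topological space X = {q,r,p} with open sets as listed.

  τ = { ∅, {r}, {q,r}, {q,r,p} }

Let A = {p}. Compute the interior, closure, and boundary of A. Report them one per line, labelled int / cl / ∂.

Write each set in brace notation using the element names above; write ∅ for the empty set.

interior: largest open inside A is ∅ (from ∅)
cl via duality: int({q,r}) = {q,r}, so X∖{q,r} = {p}
cl∖int = {p}

int(A) = ∅
cl(A)  = {p}
∂A     = {p}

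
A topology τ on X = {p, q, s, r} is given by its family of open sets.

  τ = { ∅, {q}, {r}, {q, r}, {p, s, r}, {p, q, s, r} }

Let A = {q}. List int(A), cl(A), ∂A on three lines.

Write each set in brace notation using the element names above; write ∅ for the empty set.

U open, U⊆A: ∅, {q}. int(A) = ⋃ = {q}
X∖A={p, s, r}, int(X∖A)={p, s, r}, hence cl(A)={q}
∂A: remove int from cl → ∅

int(A) = {q}
cl(A)  = {q}
∂A     = ∅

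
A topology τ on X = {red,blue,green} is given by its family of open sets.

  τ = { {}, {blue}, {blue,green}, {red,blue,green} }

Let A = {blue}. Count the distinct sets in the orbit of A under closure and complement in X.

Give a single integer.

cl via duality: int({red,green}) = {}, so X∖{} = {red,blue,green}
Write k for closure, c for complement:
  1. A     = {blue}
  2. kA    = {red,blue,green}
  3. cA    = {red,green}
  4. ckA   = {}
applying k or c yields no new set

4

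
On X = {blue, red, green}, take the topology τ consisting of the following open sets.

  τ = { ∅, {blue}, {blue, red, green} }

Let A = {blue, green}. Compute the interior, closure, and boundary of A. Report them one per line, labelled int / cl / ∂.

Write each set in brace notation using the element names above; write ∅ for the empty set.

int(A) = {blue}
cl(A)  = {blue, red, green}
∂A     = {red, green}

opens ⊆ A: ∅, {blue}; union → int = {blue}
complement {red}; its interior ∅; cl(A) = X∖∅ = {blue, red, green}
boundary = {blue, red, green} ∖ {blue} = {red, green}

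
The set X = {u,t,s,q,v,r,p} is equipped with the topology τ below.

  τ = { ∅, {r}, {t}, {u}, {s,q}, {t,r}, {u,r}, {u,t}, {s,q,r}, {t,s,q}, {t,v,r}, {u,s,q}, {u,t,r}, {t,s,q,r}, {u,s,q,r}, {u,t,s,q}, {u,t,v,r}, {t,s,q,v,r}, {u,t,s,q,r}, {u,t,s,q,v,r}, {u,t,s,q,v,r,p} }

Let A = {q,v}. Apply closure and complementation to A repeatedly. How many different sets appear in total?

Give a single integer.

10

closure: X∖int(X∖A) = X∖{u,t,r} = {s,q,v,p}
Let k=closure and c=complement:
  1. A     = {q,v}
  2. kA    = {s,q,v,p}
  3. cA    = {u,t,s,r,p}
  4. ckA   = {u,t,r}
  5. kcA   = {u,t,s,q,v,r,p}
  6. kckA  = {u,t,v,r,p}
  7. ckcA  = ∅
  8. ckckA = {s,q}
  9. kckckA = {s,q,p}
  10. ckckckA = {u,t,v,r}
— saturated at 10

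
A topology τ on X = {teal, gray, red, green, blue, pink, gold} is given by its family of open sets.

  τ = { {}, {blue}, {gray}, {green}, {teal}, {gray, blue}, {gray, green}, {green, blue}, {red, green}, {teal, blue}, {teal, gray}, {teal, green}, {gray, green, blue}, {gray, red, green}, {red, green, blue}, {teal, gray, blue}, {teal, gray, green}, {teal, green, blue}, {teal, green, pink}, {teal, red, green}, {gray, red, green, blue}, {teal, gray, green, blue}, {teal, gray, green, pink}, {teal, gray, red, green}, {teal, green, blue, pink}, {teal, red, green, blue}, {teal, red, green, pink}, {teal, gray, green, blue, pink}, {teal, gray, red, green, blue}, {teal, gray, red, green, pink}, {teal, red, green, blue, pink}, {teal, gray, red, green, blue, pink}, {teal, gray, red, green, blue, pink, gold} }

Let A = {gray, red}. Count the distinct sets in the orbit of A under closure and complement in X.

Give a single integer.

complement {teal, green, blue, pink, gold}; its interior {teal, green, blue, pink}; cl(A) = X∖{teal, green, blue, pink} = {gray, red, gold}
With k = closure, c = complement:
  1. A     = {gray, red}
  2. kA    = {gray, red, gold}
  3. cA    = {teal, green, blue, pink, gold}
  4. ckA   = {teal, green, blue, pink}
  5. kcA   = {teal, red, green, blue, pink, gold}
  6. ckcA  = {gray}
  7. kckcA = {gray, gold}
  8. ckckcA = {teal, red, green, blue, pink}
k, c of each give nothing new

8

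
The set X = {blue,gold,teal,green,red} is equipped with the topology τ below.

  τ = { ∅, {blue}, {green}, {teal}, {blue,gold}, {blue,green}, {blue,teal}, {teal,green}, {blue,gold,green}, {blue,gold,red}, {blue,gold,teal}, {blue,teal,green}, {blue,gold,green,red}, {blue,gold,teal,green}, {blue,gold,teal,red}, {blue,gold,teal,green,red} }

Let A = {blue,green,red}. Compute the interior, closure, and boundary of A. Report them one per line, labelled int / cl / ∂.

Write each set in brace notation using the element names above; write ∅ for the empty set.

int(A) = {blue,green}
cl(A)  = {blue,gold,green,red}
∂A     = {gold,red}

open subsets of A: ∅, {green}, {blue}, {blue,green}; so int(A) = {blue,green}
closure: X∖int(X∖A) = X∖{teal} = {blue,gold,green,red}
∂A = {blue,gold,green,red} minus {blue,green} = {gold,red}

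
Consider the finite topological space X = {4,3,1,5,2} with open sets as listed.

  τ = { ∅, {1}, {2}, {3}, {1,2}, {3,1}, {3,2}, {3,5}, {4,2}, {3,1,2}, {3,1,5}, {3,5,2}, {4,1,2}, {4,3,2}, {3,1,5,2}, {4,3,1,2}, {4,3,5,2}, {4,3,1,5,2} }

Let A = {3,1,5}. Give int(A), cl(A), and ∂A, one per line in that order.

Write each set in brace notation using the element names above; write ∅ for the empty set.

int(A) = {3,1,5}
cl(A)  = {3,1,5}
∂A     = ∅

opens ⊆ A: ∅, {1}, {3}, {3,1}, {3,5}, {3,1,5}; union → int = {3,1,5}
complement {4,2}; its interior {4,2}; cl(A) = X∖{4,2} = {3,1,5}
boundary = {3,1,5} ∖ {3,1,5} = ∅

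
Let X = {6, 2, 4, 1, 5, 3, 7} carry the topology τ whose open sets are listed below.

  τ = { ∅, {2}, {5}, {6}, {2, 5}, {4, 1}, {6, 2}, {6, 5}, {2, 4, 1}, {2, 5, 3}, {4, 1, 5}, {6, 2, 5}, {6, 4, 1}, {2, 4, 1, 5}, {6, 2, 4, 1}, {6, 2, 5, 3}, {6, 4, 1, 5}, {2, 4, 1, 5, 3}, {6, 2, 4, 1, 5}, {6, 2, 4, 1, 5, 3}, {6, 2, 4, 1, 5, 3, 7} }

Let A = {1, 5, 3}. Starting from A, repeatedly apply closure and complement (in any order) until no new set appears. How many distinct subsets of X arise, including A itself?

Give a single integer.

10

cl via duality: int({6, 2, 4, 7}) = {6, 2}, so X∖{6, 2} = {4, 1, 5, 3, 7}
Write k for closure, c for complement:
  1. A     = {1, 5, 3}
  2. kA    = {4, 1, 5, 3, 7}
  3. cA    = {6, 2, 4, 7}
  4. ckA   = {6, 2}
  5. kcA   = {6, 2, 4, 1, 3, 7}
  6. kckA  = {6, 2, 3, 7}
  7. ckcA  = {5}
  8. ckckA = {4, 1, 5}
  9. kckcA = {5, 3, 7}
  10. ckckcA = {6, 2, 4, 1}
applying k or c yields no new set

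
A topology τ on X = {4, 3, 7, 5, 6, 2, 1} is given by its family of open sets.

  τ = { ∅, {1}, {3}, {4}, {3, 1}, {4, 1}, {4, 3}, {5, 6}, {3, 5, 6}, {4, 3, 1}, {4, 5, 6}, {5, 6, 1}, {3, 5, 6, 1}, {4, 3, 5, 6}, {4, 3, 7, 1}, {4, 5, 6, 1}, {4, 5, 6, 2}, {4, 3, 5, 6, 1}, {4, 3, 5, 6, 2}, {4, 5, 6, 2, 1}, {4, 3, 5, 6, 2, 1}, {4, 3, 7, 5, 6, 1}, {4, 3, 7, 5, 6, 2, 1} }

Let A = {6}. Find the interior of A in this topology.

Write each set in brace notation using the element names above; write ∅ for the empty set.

opens ⊆ A: ∅; union → int = ∅

∅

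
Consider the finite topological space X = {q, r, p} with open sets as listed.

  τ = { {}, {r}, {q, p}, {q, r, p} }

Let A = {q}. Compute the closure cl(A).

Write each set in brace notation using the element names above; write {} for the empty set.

cl via duality: int({r, p}) = {r}, so X∖{r} = {q, p}

{q, p}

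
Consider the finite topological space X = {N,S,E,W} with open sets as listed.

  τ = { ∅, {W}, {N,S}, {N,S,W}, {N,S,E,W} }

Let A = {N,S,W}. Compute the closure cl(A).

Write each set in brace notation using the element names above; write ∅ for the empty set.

{N,S,E,W}

X∖A={E}, int(X∖A)=∅, hence cl(A)={N,S,E,W}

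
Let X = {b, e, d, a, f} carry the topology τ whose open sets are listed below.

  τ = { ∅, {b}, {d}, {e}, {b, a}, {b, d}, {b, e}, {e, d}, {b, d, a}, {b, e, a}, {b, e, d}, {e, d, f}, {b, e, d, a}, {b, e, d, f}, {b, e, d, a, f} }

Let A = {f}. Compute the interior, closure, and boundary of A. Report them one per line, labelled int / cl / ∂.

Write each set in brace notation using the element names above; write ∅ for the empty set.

int(A) = ∅
cl(A)  = {f}
∂A     = {f}

interior: largest open inside A is ∅ (from ∅)
cl via duality: int({b, e, d, a}) = {b, e, d, a}, so X∖{b, e, d, a} = {f}
cl∖int = {f}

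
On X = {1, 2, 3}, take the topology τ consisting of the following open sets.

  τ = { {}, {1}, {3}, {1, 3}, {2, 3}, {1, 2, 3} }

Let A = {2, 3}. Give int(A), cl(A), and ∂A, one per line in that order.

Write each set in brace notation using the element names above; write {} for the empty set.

int(A) = {2, 3}
cl(A)  = {2, 3}
∂A     = {}

interior: largest open inside A is {2, 3} (from {}, {3}, {2, 3})
cl via duality: int({1}) = {1}, so X∖{1} = {2, 3}
cl∖int = {}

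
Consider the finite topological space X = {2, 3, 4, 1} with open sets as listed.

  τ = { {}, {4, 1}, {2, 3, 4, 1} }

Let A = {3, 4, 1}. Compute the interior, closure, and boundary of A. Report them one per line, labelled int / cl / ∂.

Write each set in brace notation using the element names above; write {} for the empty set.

int(A) = {4, 1}
cl(A)  = {2, 3, 4, 1}
∂A     = {2, 3}

U open, U⊆A: {}, {4, 1}. int(A) = ⋃ = {4, 1}
X∖A={2}, int(X∖A)={}, hence cl(A)={2, 3, 4, 1}
∂A: remove int from cl → {2, 3}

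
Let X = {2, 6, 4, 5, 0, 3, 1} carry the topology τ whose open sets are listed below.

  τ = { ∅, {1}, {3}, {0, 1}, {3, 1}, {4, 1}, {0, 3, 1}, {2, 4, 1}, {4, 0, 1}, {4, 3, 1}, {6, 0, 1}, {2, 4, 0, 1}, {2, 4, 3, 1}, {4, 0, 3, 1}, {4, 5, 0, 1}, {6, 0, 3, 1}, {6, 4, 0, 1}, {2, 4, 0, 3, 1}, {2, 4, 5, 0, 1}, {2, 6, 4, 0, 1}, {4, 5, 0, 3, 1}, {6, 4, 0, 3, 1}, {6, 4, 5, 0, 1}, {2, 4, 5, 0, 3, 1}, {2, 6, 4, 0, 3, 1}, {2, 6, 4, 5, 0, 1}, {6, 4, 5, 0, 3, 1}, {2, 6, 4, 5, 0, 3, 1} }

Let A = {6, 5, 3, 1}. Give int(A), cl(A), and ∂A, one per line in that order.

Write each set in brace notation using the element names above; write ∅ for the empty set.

int(A) = {3, 1}
cl(A)  = {2, 6, 4, 5, 0, 3, 1}
∂A     = {2, 6, 4, 5, 0}

interior: largest open inside A is {3, 1} (from ∅, {1}, {3}, {3, 1})
cl via duality: int({2, 4, 0}) = ∅, so X∖∅ = {2, 6, 4, 5, 0, 3, 1}
cl∖int = {2, 6, 4, 5, 0}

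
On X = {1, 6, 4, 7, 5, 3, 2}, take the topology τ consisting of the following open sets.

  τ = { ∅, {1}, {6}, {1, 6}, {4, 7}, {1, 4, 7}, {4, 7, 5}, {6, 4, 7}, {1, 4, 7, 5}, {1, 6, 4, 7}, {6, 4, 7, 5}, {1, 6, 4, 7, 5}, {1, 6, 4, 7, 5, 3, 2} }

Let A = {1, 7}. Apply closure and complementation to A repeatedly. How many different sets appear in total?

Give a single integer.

10

complement {6, 4, 5, 3, 2}; its interior {6}; cl(A) = X∖{6} = {1, 4, 7, 5, 3, 2}
With k = closure, c = complement:
  1. A     = {1, 7}
  2. kA    = {1, 4, 7, 5, 3, 2}
  3. cA    = {6, 4, 5, 3, 2}
  4. ckA   = {6}
  5. kcA   = {6, 4, 7, 5, 3, 2}
  6. kckA  = {6, 3, 2}
  7. ckcA  = {1}
  8. ckckA = {1, 4, 7, 5}
  9. kckcA = {1, 3, 2}
  10. ckckcA = {6, 4, 7, 5}
k, c of each give nothing new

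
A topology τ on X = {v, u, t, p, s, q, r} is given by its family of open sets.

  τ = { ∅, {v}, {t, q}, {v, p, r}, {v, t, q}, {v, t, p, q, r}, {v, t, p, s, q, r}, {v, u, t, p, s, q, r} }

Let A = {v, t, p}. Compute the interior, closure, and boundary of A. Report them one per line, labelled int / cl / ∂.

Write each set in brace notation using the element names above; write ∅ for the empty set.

int(A) = {v}
cl(A)  = {v, u, t, p, s, q, r}
∂A     = {u, t, p, s, q, r}

U open, U⊆A: ∅, {v}. int(A) = ⋃ = {v}
X∖A={u, s, q, r}, int(X∖A)=∅, hence cl(A)={v, u, t, p, s, q, r}
∂A: remove int from cl → {u, t, p, s, q, r}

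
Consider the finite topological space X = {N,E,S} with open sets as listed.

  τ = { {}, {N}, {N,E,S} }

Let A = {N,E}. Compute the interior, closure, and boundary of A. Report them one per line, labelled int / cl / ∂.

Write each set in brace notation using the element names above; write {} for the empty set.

interior: largest open inside A is {N} (from {}, {N})
cl via duality: int({S}) = {}, so X∖{} = {N,E,S}
cl∖int = {E,S}

int(A) = {N}
cl(A)  = {N,E,S}
∂A     = {E,S}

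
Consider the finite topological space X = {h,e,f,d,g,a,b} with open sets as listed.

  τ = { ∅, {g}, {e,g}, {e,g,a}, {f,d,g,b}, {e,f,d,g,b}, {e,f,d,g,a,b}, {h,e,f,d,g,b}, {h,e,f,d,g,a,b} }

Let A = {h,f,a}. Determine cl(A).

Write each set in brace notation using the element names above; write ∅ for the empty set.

{h,f,d,a,b}

cl via duality: int({e,d,g,b}) = {e,g}, so X∖{e,g} = {h,f,d,a,b}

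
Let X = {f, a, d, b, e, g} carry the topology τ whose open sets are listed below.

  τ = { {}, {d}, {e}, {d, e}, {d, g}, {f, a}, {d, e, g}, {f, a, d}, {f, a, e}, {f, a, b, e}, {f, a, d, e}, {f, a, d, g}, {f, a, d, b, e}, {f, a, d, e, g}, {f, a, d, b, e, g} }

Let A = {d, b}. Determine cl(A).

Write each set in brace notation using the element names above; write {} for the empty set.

cl via duality: int({f, a, e, g}) = {f, a, e}, so X∖{f, a, e} = {d, b, g}

{d, b, g}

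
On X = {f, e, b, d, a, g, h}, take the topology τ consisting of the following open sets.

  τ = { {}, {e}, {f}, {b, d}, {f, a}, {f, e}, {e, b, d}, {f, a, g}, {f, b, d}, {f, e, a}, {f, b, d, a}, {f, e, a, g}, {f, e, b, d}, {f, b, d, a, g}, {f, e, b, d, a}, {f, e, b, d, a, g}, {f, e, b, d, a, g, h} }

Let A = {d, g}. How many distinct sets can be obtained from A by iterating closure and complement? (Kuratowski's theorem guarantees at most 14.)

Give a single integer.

10

cl via duality: int({f, e, b, a, h}) = {f, e, a}, so X∖{f, e, a} = {b, d, g, h}
Write k for closure, c for complement:
  1. A     = {d, g}
  2. kA    = {b, d, g, h}
  3. cA    = {f, e, b, a, h}
  4. ckA   = {f, e, a}
  5. kcA   = {f, e, b, d, a, g, h}
  6. kckA  = {f, e, a, g, h}
  7. ckcA  = {}
  8. ckckA = {b, d}
  9. kckckA = {b, d, h}
  10. ckckckA = {f, e, a, g}
applying k or c yields no new set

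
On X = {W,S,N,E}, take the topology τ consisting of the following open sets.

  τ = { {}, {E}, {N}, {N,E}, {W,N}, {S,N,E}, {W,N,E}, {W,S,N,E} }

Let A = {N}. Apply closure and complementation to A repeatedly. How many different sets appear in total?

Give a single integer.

complement {W,S,E}; its interior {E}; cl(A) = X∖{E} = {W,S,N}
With k = closure, c = complement:
  1. A     = {N}
  2. kA    = {W,S,N}
  3. cA    = {W,S,E}
  4. ckA   = {E}
  5. kckA  = {S,E}
  6. ckckA = {W,N}
k, c of each give nothing new

6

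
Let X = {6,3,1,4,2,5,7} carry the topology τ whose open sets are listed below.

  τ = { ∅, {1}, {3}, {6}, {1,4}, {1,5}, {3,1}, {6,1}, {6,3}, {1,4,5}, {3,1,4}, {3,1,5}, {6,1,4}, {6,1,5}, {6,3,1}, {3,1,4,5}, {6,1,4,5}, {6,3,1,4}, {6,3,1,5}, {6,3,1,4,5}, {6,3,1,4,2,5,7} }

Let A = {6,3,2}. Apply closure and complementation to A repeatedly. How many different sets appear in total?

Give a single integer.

6

X∖A={1,4,5,7}, int(X∖A)={1,4,5}, hence cl(A)={6,3,2,7}
Orbit (k=closure, c=complement):
  1. A     = {6,3,2}
  2. kA    = {6,3,2,7}
  3. cA    = {1,4,5,7}
  4. ckA   = {1,4,5}
  5. kcA   = {1,4,2,5,7}
  6. ckcA  = {6,3}
(closed under both — stop)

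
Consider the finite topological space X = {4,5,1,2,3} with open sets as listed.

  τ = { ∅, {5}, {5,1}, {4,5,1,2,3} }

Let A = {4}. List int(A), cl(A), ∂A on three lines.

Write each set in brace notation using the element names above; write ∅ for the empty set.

int(A) = ∅
cl(A)  = {4,2,3}
∂A     = {4,2,3}

opens ⊆ A: ∅; union → int = ∅
complement {5,1,2,3}; its interior {5,1}; cl(A) = X∖{5,1} = {4,2,3}
boundary = {4,2,3} ∖ ∅ = {4,2,3}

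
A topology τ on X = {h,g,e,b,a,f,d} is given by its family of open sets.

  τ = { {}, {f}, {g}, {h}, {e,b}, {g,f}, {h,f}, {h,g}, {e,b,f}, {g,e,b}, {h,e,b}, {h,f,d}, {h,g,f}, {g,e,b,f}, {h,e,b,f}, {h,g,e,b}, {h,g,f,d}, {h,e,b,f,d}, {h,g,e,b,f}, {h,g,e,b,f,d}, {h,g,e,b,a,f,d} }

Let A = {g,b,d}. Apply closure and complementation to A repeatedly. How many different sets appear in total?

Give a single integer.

cl via duality: int({h,e,a,f}) = {h,f}, so X∖{h,f} = {g,e,b,a,d}
Write k for closure, c for complement:
  1. A     = {g,b,d}
  2. kA    = {g,e,b,a,d}
  3. cA    = {h,e,a,f}
  4. ckA   = {h,f}
  5. kcA   = {h,e,b,a,f,d}
  6. kckA  = {h,a,f,d}
  7. ckcA  = {g}
  8. ckckA = {g,e,b}
  9. kckcA = {g,a}
  10. kckckA = {g,e,b,a}
  11. ckckcA = {h,e,b,f,d}
  12. ckckckA = {h,f,d}
applying k or c yields no new set

12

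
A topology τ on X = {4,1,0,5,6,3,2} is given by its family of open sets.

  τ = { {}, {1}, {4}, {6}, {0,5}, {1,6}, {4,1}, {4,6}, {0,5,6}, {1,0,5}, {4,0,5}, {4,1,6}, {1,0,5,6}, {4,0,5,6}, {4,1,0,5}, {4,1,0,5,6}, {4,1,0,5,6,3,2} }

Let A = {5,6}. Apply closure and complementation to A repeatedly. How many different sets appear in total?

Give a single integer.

10

cl via duality: int({4,1,0,3,2}) = {4,1}, so X∖{4,1} = {0,5,6,3,2}
Write k for closure, c for complement:
  1. A     = {5,6}
  2. kA    = {0,5,6,3,2}
  3. cA    = {4,1,0,3,2}
  4. ckA   = {4,1}
  5. kcA   = {4,1,0,5,3,2}
  6. kckA  = {4,1,3,2}
  7. ckcA  = {6}
  8. ckckA = {0,5,6}
  9. kckcA = {6,3,2}
  10. ckckcA = {4,1,0,5}
applying k or c yields no new set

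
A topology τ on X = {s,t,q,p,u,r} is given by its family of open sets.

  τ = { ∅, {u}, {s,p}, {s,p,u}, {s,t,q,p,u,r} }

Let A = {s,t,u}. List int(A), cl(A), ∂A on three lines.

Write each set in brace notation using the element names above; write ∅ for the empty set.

int(A) = {u}
cl(A)  = {s,t,q,p,u,r}
∂A     = {s,t,q,p,r}

interior: largest open inside A is {u} (from ∅, {u})
cl via duality: int({q,p,r}) = ∅, so X∖∅ = {s,t,q,p,u,r}
cl∖int = {s,t,q,p,r}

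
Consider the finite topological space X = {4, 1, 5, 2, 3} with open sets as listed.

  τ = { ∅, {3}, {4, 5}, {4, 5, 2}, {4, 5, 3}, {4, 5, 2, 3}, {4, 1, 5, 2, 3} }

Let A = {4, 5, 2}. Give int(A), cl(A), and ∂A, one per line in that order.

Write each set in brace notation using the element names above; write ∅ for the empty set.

int(A) = {4, 5, 2}
cl(A)  = {4, 1, 5, 2}
∂A     = {1}

U open, U⊆A: ∅, {4, 5}, {4, 5, 2}. int(A) = ⋃ = {4, 5, 2}
X∖A={1, 3}, int(X∖A)={3}, hence cl(A)={4, 1, 5, 2}
∂A: remove int from cl → {1}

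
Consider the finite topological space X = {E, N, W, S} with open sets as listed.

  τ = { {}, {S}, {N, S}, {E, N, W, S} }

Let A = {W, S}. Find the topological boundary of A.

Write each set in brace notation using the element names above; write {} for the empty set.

{E, N, W}

opens ⊆ A: {}, {S}; union → int = {S}
complement {E, N}; its interior {}; cl(A) = X∖{} = {E, N, W, S}
boundary = {E, N, W, S} ∖ {S} = {E, N, W}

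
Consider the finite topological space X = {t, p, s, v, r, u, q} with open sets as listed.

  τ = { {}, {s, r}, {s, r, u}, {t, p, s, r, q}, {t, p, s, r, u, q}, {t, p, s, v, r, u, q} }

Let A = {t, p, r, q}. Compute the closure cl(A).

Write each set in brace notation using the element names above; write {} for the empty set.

complement {s, v, u}; its interior {}; cl(A) = X∖{} = {t, p, s, v, r, u, q}

{t, p, s, v, r, u, q}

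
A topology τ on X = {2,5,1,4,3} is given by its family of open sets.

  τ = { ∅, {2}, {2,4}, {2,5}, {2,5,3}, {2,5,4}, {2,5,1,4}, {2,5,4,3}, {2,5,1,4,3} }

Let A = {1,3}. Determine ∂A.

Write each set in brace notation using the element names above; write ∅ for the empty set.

interior: largest open inside A is ∅ (from ∅)
cl via duality: int({2,5,4}) = {2,5,4}, so X∖{2,5,4} = {1,3}
cl∖int = {1,3}

{1,3}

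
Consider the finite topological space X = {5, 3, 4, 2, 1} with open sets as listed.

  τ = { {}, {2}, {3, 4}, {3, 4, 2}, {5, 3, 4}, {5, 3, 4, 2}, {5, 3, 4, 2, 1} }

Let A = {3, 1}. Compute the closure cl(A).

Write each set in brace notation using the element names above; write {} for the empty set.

{5, 3, 4, 1}

X∖A={5, 4, 2}, int(X∖A)={2}, hence cl(A)={5, 3, 4, 1}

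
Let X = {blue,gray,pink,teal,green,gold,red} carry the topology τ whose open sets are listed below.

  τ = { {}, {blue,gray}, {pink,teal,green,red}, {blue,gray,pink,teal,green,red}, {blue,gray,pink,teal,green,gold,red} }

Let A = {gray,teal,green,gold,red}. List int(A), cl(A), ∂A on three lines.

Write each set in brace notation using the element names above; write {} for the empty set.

opens ⊆ A: {}; union → int = {}
complement {blue,pink}; its interior {}; cl(A) = X∖{} = {blue,gray,pink,teal,green,gold,red}
boundary = {blue,gray,pink,teal,green,gold,red} ∖ {} = {blue,gray,pink,teal,green,gold,red}

int(A) = {}
cl(A)  = {blue,gray,pink,teal,green,gold,red}
∂A     = {blue,gray,pink,teal,green,gold,red}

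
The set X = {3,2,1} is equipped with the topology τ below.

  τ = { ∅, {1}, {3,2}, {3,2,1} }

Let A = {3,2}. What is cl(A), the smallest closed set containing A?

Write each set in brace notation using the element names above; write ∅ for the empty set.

{3,2}

complement {1}; its interior {1}; cl(A) = X∖{1} = {3,2}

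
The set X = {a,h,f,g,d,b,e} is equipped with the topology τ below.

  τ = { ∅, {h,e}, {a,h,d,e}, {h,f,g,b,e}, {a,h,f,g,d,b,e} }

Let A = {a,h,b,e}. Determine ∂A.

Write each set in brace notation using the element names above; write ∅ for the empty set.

interior: largest open inside A is {h,e} (from ∅, {h,e})
cl via duality: int({f,g,d}) = ∅, so X∖∅ = {a,h,f,g,d,b,e}
cl∖int = {a,f,g,d,b}

{a,f,g,d,b}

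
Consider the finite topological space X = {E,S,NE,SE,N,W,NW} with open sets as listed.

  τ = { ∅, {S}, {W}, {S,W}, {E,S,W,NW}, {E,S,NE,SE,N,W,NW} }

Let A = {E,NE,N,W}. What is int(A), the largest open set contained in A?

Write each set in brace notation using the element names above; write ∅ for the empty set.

opens ⊆ A: ∅, {W}; union → int = {W}

{W}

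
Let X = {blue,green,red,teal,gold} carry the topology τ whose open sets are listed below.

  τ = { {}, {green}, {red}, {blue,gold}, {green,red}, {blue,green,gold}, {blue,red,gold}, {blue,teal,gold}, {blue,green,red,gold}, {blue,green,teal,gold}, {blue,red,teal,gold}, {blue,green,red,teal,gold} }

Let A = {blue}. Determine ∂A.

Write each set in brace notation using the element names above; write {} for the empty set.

U open, U⊆A: {}. int(A) = ⋃ = {}
X∖A={green,red,teal,gold}, int(X∖A)={green,red}, hence cl(A)={blue,teal,gold}
∂A: remove int from cl → {blue,teal,gold}

{blue,teal,gold}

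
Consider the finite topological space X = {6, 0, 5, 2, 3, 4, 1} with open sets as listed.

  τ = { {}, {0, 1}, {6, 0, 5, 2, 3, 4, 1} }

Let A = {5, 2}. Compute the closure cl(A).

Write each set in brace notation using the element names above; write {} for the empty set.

{6, 5, 2, 3, 4}

X∖A={6, 0, 3, 4, 1}, int(X∖A)={0, 1}, hence cl(A)={6, 5, 2, 3, 4}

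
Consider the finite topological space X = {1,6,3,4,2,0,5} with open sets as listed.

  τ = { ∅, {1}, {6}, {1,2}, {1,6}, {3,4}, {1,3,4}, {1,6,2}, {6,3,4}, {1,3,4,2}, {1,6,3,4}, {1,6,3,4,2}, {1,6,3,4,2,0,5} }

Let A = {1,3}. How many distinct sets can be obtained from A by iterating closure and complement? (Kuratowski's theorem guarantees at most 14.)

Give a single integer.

12

closure: X∖int(X∖A) = X∖{6} = {1,3,4,2,0,5}
Let k=closure and c=complement:
  1. A     = {1,3}
  2. kA    = {1,3,4,2,0,5}
  3. cA    = {6,4,2,0,5}
  4. ckA   = {6}
  5. kcA   = {6,3,4,2,0,5}
  6. kckA  = {6,0,5}
  7. ckcA  = {1}
  8. ckckA = {1,3,4,2}
  9. kckcA = {1,2,0,5}
  10. ckckcA = {6,3,4}
  11. kckckcA = {6,3,4,0,5}
  12. ckckckcA = {1,2}
— saturated at 12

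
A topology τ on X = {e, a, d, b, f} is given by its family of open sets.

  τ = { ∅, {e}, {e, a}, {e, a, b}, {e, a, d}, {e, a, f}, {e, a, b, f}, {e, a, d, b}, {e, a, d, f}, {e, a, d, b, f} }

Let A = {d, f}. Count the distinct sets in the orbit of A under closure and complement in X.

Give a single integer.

4

complement {e, a, b}; its interior {e, a, b}; cl(A) = X∖{e, a, b} = {d, f}
With k = closure, c = complement:
  1. A     = {d, f}
  2. cA    = {e, a, b}
  3. kcA   = {e, a, d, b, f}
  4. ckcA  = ∅
k, c of each give nothing new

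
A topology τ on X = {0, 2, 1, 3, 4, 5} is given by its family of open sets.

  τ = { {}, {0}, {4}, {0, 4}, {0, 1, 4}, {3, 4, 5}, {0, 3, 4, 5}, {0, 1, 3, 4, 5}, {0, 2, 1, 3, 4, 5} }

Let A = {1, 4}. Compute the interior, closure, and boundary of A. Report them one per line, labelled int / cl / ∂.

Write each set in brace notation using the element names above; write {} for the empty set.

U open, U⊆A: {}, {4}. int(A) = ⋃ = {4}
X∖A={0, 2, 3, 5}, int(X∖A)={0}, hence cl(A)={2, 1, 3, 4, 5}
∂A: remove int from cl → {2, 1, 3, 5}

int(A) = {4}
cl(A)  = {2, 1, 3, 4, 5}
∂A     = {2, 1, 3, 5}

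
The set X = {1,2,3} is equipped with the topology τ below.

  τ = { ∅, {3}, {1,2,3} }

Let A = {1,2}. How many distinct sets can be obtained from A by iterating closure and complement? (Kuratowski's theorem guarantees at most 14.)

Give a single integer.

cl via duality: int({3}) = {3}, so X∖{3} = {1,2}
Write k for closure, c for complement:
  1. A     = {1,2}
  2. cA    = {3}
  3. kcA   = {1,2,3}
  4. ckcA  = ∅
applying k or c yields no new set

4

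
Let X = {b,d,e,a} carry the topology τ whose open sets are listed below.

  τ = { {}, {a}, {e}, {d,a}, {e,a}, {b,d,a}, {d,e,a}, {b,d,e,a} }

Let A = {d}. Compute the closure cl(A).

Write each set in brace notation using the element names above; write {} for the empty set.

X∖A={b,e,a}, int(X∖A)={e,a}, hence cl(A)={b,d}

{b,d}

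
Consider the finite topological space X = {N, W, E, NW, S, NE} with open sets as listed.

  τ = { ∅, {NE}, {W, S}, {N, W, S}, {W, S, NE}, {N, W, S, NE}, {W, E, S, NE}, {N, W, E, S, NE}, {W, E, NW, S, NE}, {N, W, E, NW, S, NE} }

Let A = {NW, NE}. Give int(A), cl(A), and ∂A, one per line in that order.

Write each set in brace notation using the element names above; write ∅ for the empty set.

int(A) = {NE}
cl(A)  = {E, NW, NE}
∂A     = {E, NW}

interior: largest open inside A is {NE} (from ∅, {NE})
cl via duality: int({N, W, E, S}) = {N, W, S}, so X∖{N, W, S} = {E, NW, NE}
cl∖int = {E, NW}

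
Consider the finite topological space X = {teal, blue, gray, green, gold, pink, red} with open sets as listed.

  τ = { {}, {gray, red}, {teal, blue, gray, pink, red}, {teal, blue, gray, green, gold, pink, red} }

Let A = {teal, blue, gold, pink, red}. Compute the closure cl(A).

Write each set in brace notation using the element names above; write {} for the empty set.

X∖A={gray, green}, int(X∖A)={}, hence cl(A)={teal, blue, gray, green, gold, pink, red}

{teal, blue, gray, green, gold, pink, red}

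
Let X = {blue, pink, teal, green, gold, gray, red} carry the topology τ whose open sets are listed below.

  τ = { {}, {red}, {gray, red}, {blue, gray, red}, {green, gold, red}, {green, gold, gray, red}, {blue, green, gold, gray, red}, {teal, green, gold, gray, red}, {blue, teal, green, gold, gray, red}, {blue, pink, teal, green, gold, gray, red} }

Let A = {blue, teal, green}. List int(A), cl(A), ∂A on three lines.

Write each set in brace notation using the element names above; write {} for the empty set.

U open, U⊆A: {}. int(A) = ⋃ = {}
X∖A={pink, gold, gray, red}, int(X∖A)={gray, red}, hence cl(A)={blue, pink, teal, green, gold}
∂A: remove int from cl → {blue, pink, teal, green, gold}

int(A) = {}
cl(A)  = {blue, pink, teal, green, gold}
∂A     = {blue, pink, teal, green, gold}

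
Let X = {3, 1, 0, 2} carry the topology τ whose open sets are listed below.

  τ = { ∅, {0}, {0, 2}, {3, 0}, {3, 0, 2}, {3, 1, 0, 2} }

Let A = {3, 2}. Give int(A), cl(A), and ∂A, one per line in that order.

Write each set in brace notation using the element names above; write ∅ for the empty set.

opens ⊆ A: ∅; union → int = ∅
complement {1, 0}; its interior {0}; cl(A) = X∖{0} = {3, 1, 2}
boundary = {3, 1, 2} ∖ ∅ = {3, 1, 2}

int(A) = ∅
cl(A)  = {3, 1, 2}
∂A     = {3, 1, 2}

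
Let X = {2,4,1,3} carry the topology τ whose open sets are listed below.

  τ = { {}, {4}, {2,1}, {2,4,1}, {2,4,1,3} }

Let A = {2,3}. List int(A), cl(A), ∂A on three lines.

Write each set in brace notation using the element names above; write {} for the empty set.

U open, U⊆A: {}. int(A) = ⋃ = {}
X∖A={4,1}, int(X∖A)={4}, hence cl(A)={2,1,3}
∂A: remove int from cl → {2,1,3}

int(A) = {}
cl(A)  = {2,1,3}
∂A     = {2,1,3}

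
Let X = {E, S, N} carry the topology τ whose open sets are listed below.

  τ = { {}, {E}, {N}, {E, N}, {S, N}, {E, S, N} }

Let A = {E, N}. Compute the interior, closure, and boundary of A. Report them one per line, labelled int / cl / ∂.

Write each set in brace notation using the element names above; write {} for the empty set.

int(A) = {E, N}
cl(A)  = {E, S, N}
∂A     = {S}

opens ⊆ A: {}, {E}, {N}, {E, N}; union → int = {E, N}
complement {S}; its interior {}; cl(A) = X∖{} = {E, S, N}
boundary = {E, S, N} ∖ {E, N} = {S}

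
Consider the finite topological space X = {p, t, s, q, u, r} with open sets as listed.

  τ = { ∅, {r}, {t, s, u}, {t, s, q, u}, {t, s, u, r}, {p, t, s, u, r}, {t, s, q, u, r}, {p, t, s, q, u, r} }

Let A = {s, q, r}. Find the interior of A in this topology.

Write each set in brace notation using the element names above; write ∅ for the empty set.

open subsets of A: ∅, {r}; so int(A) = {r}

{r}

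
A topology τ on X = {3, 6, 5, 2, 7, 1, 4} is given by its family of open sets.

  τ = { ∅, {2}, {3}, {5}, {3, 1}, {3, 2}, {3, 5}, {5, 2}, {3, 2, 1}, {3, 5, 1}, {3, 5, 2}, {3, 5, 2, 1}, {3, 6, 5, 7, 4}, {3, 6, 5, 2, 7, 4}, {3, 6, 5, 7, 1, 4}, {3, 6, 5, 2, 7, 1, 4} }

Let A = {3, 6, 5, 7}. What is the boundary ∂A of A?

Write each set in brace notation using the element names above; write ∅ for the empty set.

{6, 7, 1, 4}

interior: largest open inside A is {3, 5} (from ∅, {5}, {3}, {3, 5})
cl via duality: int({2, 1, 4}) = {2}, so X∖{2} = {3, 6, 5, 7, 1, 4}
cl∖int = {6, 7, 1, 4}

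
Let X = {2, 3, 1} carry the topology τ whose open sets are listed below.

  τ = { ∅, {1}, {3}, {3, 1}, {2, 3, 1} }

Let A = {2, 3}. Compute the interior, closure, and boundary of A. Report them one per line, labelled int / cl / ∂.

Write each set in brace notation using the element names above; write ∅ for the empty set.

int(A) = {3}
cl(A)  = {2, 3}
∂A     = {2}

open subsets of A: ∅, {3}; so int(A) = {3}
closure: X∖int(X∖A) = X∖{1} = {2, 3}
∂A = {2, 3} minus {3} = {2}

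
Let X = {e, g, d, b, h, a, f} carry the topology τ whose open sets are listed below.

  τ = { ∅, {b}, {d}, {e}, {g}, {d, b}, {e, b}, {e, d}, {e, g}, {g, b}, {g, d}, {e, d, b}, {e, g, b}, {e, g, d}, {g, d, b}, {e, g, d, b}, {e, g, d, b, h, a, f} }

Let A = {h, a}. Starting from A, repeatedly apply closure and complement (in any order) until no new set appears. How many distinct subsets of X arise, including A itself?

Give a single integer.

closure: X∖int(X∖A) = X∖{e, g, d, b} = {h, a, f}
Let k=closure and c=complement:
  1. A     = {h, a}
  2. kA    = {h, a, f}
  3. cA    = {e, g, d, b, f}
  4. ckA   = {e, g, d, b}
  5. kcA   = {e, g, d, b, h, a, f}
  6. ckcA  = ∅
— saturated at 6

6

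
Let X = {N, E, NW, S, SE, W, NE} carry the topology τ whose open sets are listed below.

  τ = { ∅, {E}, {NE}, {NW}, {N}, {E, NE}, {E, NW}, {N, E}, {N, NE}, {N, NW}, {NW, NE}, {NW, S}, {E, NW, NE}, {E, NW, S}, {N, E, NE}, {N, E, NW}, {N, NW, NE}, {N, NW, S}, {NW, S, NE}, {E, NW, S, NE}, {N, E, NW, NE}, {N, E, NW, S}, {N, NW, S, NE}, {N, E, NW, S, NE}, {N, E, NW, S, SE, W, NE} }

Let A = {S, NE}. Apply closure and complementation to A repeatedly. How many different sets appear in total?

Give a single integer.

complement {N, E, NW, SE, W}; its interior {N, E, NW}; cl(A) = X∖{N, E, NW} = {S, SE, W, NE}
With k = closure, c = complement:
  1. A     = {S, NE}
  2. kA    = {S, SE, W, NE}
  3. cA    = {N, E, NW, SE, W}
  4. ckA   = {N, E, NW}
  5. kcA   = {N, E, NW, S, SE, W}
  6. ckcA  = {NE}
  7. kckcA = {SE, W, NE}
  8. ckckcA = {N, E, NW, S}
k, c of each give nothing new

8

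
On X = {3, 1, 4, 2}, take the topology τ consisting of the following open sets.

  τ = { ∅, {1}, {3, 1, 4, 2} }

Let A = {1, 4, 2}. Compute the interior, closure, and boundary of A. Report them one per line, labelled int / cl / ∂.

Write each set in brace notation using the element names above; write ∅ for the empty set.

int(A) = {1}
cl(A)  = {3, 1, 4, 2}
∂A     = {3, 4, 2}

open subsets of A: ∅, {1}; so int(A) = {1}
closure: X∖int(X∖A) = X∖∅ = {3, 1, 4, 2}
∂A = {3, 1, 4, 2} minus {1} = {3, 4, 2}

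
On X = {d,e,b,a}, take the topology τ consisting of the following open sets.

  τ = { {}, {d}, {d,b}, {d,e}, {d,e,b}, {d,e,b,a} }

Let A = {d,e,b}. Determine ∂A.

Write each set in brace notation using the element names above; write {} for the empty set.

{a}

opens ⊆ A: {}, {d}, {d,e}, {d,b}, {d,e,b}; union → int = {d,e,b}
complement {a}; its interior {}; cl(A) = X∖{} = {d,e,b,a}
boundary = {d,e,b,a} ∖ {d,e,b} = {a}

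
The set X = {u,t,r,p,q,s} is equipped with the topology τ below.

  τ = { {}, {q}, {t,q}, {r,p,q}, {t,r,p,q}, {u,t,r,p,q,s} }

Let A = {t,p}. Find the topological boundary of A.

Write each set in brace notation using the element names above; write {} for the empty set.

{u,t,r,p,s}

open subsets of A: {}; so int(A) = {}
closure: X∖int(X∖A) = X∖{q} = {u,t,r,p,s}
∂A = {u,t,r,p,s} minus {} = {u,t,r,p,s}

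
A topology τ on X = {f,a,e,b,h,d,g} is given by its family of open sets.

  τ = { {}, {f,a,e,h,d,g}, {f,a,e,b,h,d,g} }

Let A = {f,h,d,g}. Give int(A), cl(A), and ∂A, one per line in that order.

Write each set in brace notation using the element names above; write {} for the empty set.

int(A) = {}
cl(A)  = {f,a,e,b,h,d,g}
∂A     = {f,a,e,b,h,d,g}

interior: largest open inside A is {} (from {})
cl via duality: int({a,e,b}) = {}, so X∖{} = {f,a,e,b,h,d,g}
cl∖int = {f,a,e,b,h,d,g}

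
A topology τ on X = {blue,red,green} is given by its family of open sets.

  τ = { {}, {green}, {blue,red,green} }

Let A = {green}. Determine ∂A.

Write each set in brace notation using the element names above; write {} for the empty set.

U open, U⊆A: {}, {green}. int(A) = ⋃ = {green}
X∖A={blue,red}, int(X∖A)={}, hence cl(A)={blue,red,green}
∂A: remove int from cl → {blue,red}

{blue,red}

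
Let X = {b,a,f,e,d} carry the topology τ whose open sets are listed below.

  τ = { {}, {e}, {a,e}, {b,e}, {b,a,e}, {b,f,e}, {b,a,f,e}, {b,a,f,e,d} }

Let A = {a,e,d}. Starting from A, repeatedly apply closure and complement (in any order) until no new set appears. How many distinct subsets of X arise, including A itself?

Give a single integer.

complement {b,f}; its interior {}; cl(A) = X∖{} = {b,a,f,e,d}
With k = closure, c = complement:
  1. A     = {a,e,d}
  2. kA    = {b,a,f,e,d}
  3. cA    = {b,f}
  4. ckA   = {}
  5. kcA   = {b,f,d}
  6. ckcA  = {a,e}
k, c of each give nothing new

6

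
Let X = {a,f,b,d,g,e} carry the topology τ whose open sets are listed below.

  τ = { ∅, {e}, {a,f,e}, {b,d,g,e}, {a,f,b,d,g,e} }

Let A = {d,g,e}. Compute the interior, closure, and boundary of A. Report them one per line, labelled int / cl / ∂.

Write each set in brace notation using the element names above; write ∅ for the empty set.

int(A) = {e}
cl(A)  = {a,f,b,d,g,e}
∂A     = {a,f,b,d,g}

U open, U⊆A: ∅, {e}. int(A) = ⋃ = {e}
X∖A={a,f,b}, int(X∖A)=∅, hence cl(A)={a,f,b,d,g,e}
∂A: remove int from cl → {a,f,b,d,g}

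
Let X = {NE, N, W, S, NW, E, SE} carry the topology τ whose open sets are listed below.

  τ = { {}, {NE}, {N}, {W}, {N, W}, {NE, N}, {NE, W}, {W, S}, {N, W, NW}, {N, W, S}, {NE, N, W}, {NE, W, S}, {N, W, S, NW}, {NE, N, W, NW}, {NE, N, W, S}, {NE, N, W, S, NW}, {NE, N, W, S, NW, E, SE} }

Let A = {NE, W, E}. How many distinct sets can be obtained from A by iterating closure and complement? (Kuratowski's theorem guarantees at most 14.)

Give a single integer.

8

closure: X∖int(X∖A) = X∖{N} = {NE, W, S, NW, E, SE}
Let k=closure and c=complement:
  1. A     = {NE, W, E}
  2. kA    = {NE, W, S, NW, E, SE}
  3. cA    = {N, S, NW, SE}
  4. ckA   = {N}
  5. kcA   = {N, S, NW, E, SE}
  6. kckA  = {N, NW, E, SE}
  7. ckcA  = {NE, W}
  8. ckckA = {NE, W, S}
— saturated at 8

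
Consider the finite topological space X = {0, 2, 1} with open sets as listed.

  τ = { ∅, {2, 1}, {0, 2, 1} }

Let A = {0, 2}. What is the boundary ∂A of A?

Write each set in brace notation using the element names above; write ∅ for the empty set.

U open, U⊆A: ∅. int(A) = ⋃ = ∅
X∖A={1}, int(X∖A)=∅, hence cl(A)={0, 2, 1}
∂A: remove int from cl → {0, 2, 1}

{0, 2, 1}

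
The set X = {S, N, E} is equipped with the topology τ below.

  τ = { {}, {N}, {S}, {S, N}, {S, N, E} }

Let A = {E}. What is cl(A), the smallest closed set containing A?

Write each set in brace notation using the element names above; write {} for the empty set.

{E}

closure: X∖int(X∖A) = X∖{S, N} = {E}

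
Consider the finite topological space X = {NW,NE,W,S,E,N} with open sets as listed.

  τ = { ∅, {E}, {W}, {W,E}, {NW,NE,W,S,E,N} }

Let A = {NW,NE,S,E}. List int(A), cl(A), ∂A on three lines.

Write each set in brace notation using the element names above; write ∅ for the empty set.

int(A) = {E}
cl(A)  = {NW,NE,S,E,N}
∂A     = {NW,NE,S,N}

opens ⊆ A: ∅, {E}; union → int = {E}
complement {W,N}; its interior {W}; cl(A) = X∖{W} = {NW,NE,S,E,N}
boundary = {NW,NE,S,E,N} ∖ {E} = {NW,NE,S,N}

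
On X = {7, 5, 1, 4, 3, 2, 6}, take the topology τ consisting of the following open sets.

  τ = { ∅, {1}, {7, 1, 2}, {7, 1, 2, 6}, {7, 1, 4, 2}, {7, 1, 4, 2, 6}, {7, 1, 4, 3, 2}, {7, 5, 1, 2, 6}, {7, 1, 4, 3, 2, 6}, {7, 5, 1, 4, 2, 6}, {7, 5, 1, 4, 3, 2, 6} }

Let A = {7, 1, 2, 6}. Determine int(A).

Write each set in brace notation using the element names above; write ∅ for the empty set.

{7, 1, 2, 6}

open subsets of A: ∅, {1}, {7, 1, 2}, {7, 1, 2, 6}; so int(A) = {7, 1, 2, 6}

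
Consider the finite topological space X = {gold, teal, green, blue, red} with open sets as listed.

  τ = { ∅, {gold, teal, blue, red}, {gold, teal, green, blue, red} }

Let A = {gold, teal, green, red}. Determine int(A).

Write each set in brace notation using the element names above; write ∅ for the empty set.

open subsets of A: ∅; so int(A) = ∅

∅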